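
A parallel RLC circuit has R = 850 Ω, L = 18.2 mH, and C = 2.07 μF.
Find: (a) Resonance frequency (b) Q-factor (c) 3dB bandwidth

Step 1 — Resonance: ω₀ = 1/√(LC) = 1/√(0.0182·2.07e-06) = 5152 rad/s.
Step 2 — f₀ = ω₀/(2π) = 820 Hz.
Step 3 — Parallel Q: Q = R/(ω₀L) = 850/(5152·0.0182) = 9.065.
Step 4 — Bandwidth: Δω = ω₀/Q = 568.3 rad/s; BW = Δω/(2π) = 90.45 Hz.

(a) f₀ = 820 Hz  (b) Q = 9.065  (c) BW = 90.45 Hz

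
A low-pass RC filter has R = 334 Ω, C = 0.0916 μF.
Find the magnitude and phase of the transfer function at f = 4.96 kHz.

Step 1 — Angular frequency: ω = 2π·4960 = 3.116e+04 rad/s.
Step 2 — Transfer function: H(jω) = 1/(1 + jωRC).
Step 3 — Denominator: 1 + jωRC = 1 + j·3.116e+04·334·9.16e-08 = 1 + j0.9535.
Step 4 — H = 0.5238 - j0.4994.
Step 5 — Magnitude: |H| = 0.7237 (-2.8 dB); phase: φ = -43.6°.

|H| = 0.7237 (-2.8 dB), φ = -43.6°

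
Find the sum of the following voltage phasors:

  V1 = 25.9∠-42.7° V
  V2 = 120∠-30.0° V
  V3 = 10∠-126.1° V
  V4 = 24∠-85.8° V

Step 1 — Convert each phasor to rectangular form:
  V1 = 25.9·(cos(-42.7°) + j·sin(-42.7°)) = 19.03 - j17.56 V
  V2 = 120·(cos(-30.0°) + j·sin(-30.0°)) = 103.9 - j60 V
  V3 = 10·(cos(-126.1°) + j·sin(-126.1°)) = -5.892 - j8.08 V
  V4 = 24·(cos(-85.8°) + j·sin(-85.8°)) = 1.758 - j23.94 V
Step 2 — Sum components: V_total = 118.8 - j109.6 V.
Step 3 — Convert to polar: |V_total| = 161.6 V, ∠V_total = -42.7°.

V_total = 161.6∠-42.7° V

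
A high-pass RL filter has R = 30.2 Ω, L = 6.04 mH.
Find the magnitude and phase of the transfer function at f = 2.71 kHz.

Step 1 — Angular frequency: ω = 2π·2710 = 1.703e+04 rad/s.
Step 2 — Transfer function: H(jω) = jωL/(R + jωL).
Step 3 — Numerator jωL = j·102.8; denominator R + jωL = 30.2 + j102.8.
Step 4 — H = 0.9206 + j0.2703.
Step 5 — Magnitude: |H| = 0.9595 (-0.4 dB); phase: φ = 16.4°.

|H| = 0.9595 (-0.4 dB), φ = 16.4°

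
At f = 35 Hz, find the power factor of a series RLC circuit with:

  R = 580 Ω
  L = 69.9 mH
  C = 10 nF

Step 1 — Angular frequency: ω = 2π·f = 2π·35 = 219.9 rad/s.
Step 2 — Component impedances:
  R: Z = R = 580 Ω
  L: Z = jωL = j·219.9·0.0699 = 0 + j15.37 Ω
  C: Z = 1/(jωC) = -j/(ω·C) = 0 - j4.547e+05 Ω
Step 3 — Series combination: Z_total = R + L + C = 580 - j4.547e+05 Ω = 4.547e+05∠-89.9° Ω.
Step 4 — Power factor: PF = cos(φ) = Re(Z)/|Z| = 580/4.547e+05 = 0.001276.
Step 5 — Type: Im(Z) = -4.547e+05 ⇒ leading (phase φ = -89.9°).

PF = 0.001276 (leading, φ = -89.9°)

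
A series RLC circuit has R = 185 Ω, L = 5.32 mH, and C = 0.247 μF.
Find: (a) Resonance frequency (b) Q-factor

Step 1 — Resonance condition Im(Z)=0 gives ω₀ = 1/√(LC).
Step 2 — ω₀ = 1/√(0.00532·2.47e-07) = 2.759e+04 rad/s.
Step 3 — f₀ = ω₀/(2π) = 4391 Hz.
Step 4 — Series Q: Q = ω₀L/R = 2.759e+04·0.00532/185 = 0.7933.

(a) f₀ = 4391 Hz  (b) Q = 0.7933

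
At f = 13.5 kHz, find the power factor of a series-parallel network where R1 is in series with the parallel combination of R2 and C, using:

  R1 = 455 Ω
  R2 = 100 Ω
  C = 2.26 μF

Step 1 — Angular frequency: ω = 2π·f = 2π·1.35e+04 = 8.482e+04 rad/s.
Step 2 — Component impedances:
  R1: Z = R = 455 Ω
  R2: Z = R = 100 Ω
  C: Z = 1/(jωC) = -j/(ω·C) = 0 - j5.216 Ω
Step 3 — Parallel branch: R2 || C = 1/(1/R2 + 1/C) = 0.2714 - j5.202 Ω.
Step 4 — Series with R1: Z_total = R1 + (R2 || C) = 455.3 - j5.202 Ω = 455.3∠-0.7° Ω.
Step 5 — Power factor: PF = cos(φ) = Re(Z)/|Z| = 455.27/455.3 = 0.9999.
Step 6 — Type: Im(Z) = -5.202 ⇒ leading (phase φ = -0.7°).

PF = 0.9999 (leading, φ = -0.7°)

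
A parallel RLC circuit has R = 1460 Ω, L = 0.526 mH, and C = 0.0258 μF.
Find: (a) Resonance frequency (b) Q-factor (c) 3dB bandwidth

Step 1 — Resonance: ω₀ = 1/√(LC) = 1/√(0.000526·2.58e-08) = 2.715e+05 rad/s.
Step 2 — f₀ = ω₀/(2π) = 4.32e+04 Hz.
Step 3 — Parallel Q: Q = R/(ω₀L) = 1460/(2.715e+05·0.000526) = 10.23.
Step 4 — Bandwidth: Δω = ω₀/Q = 2.655e+04 rad/s; BW = Δω/(2π) = 4225 Hz.

(a) f₀ = 4.32e+04 Hz  (b) Q = 10.23  (c) BW = 4225 Hz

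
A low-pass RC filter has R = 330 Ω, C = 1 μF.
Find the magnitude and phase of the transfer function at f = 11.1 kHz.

Step 1 — Angular frequency: ω = 2π·1.11e+04 = 6.974e+04 rad/s.
Step 2 — Transfer function: H(jω) = 1/(1 + jωRC).
Step 3 — Denominator: 1 + jωRC = 1 + j·6.974e+04·330·1e-06 = 1 + j23.02.
Step 4 — H = 0.001884 - j0.04337.
Step 5 — Magnitude: |H| = 0.04341 (-27.2 dB); phase: φ = -87.5°.

|H| = 0.04341 (-27.2 dB), φ = -87.5°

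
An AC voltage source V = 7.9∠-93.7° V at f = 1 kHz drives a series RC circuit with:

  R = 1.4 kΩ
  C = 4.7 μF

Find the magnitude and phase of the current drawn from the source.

Step 1 — Angular frequency: ω = 2π·f = 2π·1000 = 6283 rad/s.
Step 2 — Component impedances:
  R: Z = R = 1400 Ω
  C: Z = 1/(jωC) = -j/(ω·C) = 0 - j33.86 Ω
Step 3 — Series combination: Z_total = R + C = 1400 - j33.86 Ω = 1400∠-1.4° Ω.
Step 4 — Source phasor: V = 7.9∠-93.7° V = -0.5098 - j7.884 V.
Step 5 — Ohm's law: I = V / Z_total = (-0.5098 - j7.884) / (1400 - j33.86) = -0.0002278 - j0.005637 A.
Step 6 — Convert to polar: |I| = 0.005641 A, ∠I = -92.3°.

I = 0.005641∠-92.3° A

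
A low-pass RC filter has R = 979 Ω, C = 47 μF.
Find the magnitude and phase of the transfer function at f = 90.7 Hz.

Step 1 — Angular frequency: ω = 2π·90.7 = 569.9 rad/s.
Step 2 — Transfer function: H(jω) = 1/(1 + jωRC).
Step 3 — Denominator: 1 + jωRC = 1 + j·569.9·979·4.7e-05 = 1 + j26.22.
Step 4 — H = 0.001452 - j0.03808.
Step 5 — Magnitude: |H| = 0.03811 (-28.4 dB); phase: φ = -87.8°.

|H| = 0.03811 (-28.4 dB), φ = -87.8°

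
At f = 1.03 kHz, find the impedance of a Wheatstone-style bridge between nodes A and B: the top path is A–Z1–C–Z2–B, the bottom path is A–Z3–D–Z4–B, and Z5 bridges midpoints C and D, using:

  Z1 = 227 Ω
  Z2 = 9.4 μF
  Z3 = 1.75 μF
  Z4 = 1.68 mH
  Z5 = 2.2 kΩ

Step 1 — Angular frequency: ω = 2π·f = 2π·1030 = 6472 rad/s.
Step 2 — Component impedances:
  Z1: Z = R = 227 Ω
  Z2: Z = 1/(jωC) = -j/(ω·C) = 0 - j16.44 Ω
  Z3: Z = 1/(jωC) = -j/(ω·C) = 0 - j88.3 Ω
  Z4: Z = jωL = j·6472·0.00168 = 0 + j10.87 Ω
  Z5: Z = R = 2200 Ω
Step 3 — Bridge requires nodal analysis (the Z5 bridge couples midpoints C and D, so the two paths cannot be reduced to a simple series/parallel combination). Setting node B to ground and injecting 1 A at node A, the 3-node admittance system at A, C, D solves to V_A = Z_AB = 22.61 - j68.12 Ω = 71.77∠-71.6° Ω.

Z = 22.61 - j68.12 Ω = 71.77∠-71.6° Ω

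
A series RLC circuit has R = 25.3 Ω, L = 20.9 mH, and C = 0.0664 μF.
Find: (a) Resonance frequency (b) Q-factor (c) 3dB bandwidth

Step 1 — Resonance: ω₀ = 1/√(LC) = 1/√(0.0209·6.64e-08) = 2.684e+04 rad/s.
Step 2 — f₀ = ω₀/(2π) = 4272 Hz.
Step 3 — Series Q: Q = ω₀L/R = 2.684e+04·0.0209/25.3 = 22.18.
Step 4 — Bandwidth: Δω = ω₀/Q = 1211 rad/s; BW = Δω/(2π) = 192.7 Hz.

(a) f₀ = 4272 Hz  (b) Q = 22.18  (c) BW = 192.7 Hz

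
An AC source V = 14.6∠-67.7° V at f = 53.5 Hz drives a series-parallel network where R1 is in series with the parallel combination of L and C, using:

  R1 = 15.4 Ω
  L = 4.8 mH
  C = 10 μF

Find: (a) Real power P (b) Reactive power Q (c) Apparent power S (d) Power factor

Step 1 — Angular frequency: ω = 2π·f = 2π·53.5 = 336.2 rad/s.
Step 2 — Component impedances:
  R1: Z = R = 15.4 Ω
  L: Z = jωL = j·336.2·0.0048 = 0 + j1.614 Ω
  C: Z = 1/(jωC) = -j/(ω·C) = 0 - j297.5 Ω
Step 3 — Parallel branch: L || C = 1/(1/L + 1/C) = 0 + j1.622 Ω.
Step 4 — Series with R1: Z_total = R1 + (L || C) = 15.4 + j1.622 Ω = 15.49∠6.0° Ω.
Step 5 — Source phasor: V = 14.6∠-67.7° V = 5.54 - j13.51 V.
Step 6 — Current: I = V / Z = 0.2644 - j0.905 A = 0.9428∠-73.7° A.
Step 7 — Complex power: S = V·I* = 13.69 + j1.442 VA.
Step 8 — Real power: P = Re(S) = 13.69 W.
Step 9 — Reactive power: Q = Im(S) = 1.442 VAR.
Step 10 — Apparent power: |S| = 13.77 VA.
Step 11 — Power factor: PF = P/|S| = 0.9945 (lagging).

(a) P = 13.69 W  (b) Q = 1.442 VAR  (c) S = 13.77 VA  (d) PF = 0.9945 (lagging)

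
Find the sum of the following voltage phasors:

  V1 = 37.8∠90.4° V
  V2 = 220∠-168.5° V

Step 1 — Convert each phasor to rectangular form:
  V1 = 37.8·(cos(90.4°) + j·sin(90.4°)) = -0.2639 + j37.8 V
  V2 = 220·(cos(-168.5°) + j·sin(-168.5°)) = -215.6 - j43.86 V
Step 2 — Sum components: V_total = -215.8 - j6.062 V.
Step 3 — Convert to polar: |V_total| = 215.9 V, ∠V_total = -178.4°.

V_total = 215.9∠-178.4° V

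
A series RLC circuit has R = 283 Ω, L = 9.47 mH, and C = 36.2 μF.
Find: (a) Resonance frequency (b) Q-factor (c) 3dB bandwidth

Step 1 — Resonance: ω₀ = 1/√(LC) = 1/√(0.00947·3.62e-05) = 1708 rad/s.
Step 2 — f₀ = ω₀/(2π) = 271.8 Hz.
Step 3 — Series Q: Q = ω₀L/R = 1708·0.00947/283 = 0.05715.
Step 4 — Bandwidth: Δω = ω₀/Q = 2.988e+04 rad/s; BW = Δω/(2π) = 4756 Hz.

(a) f₀ = 271.8 Hz  (b) Q = 0.05715  (c) BW = 4756 Hz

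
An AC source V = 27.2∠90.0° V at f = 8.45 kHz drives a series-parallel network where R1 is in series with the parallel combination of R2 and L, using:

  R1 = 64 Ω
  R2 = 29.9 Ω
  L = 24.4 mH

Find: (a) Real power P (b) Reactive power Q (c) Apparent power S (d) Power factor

Step 1 — Angular frequency: ω = 2π·f = 2π·8450 = 5.309e+04 rad/s.
Step 2 — Component impedances:
  R1: Z = R = 64 Ω
  R2: Z = R = 29.9 Ω
  L: Z = jωL = j·5.309e+04·0.0244 = 0 + j1295 Ω
Step 3 — Parallel branch: R2 || L = 1/(1/R2 + 1/L) = 29.88 + j0.6897 Ω.
Step 4 — Series with R1: Z_total = R1 + (R2 || L) = 93.88 + j0.6897 Ω = 93.89∠0.4° Ω.
Step 5 — Source phasor: V = 27.2∠90.0° V = 0 + j27.2 V.
Step 6 — Current: I = V / Z = 0.002128 + j0.2897 A = 0.2897∠89.6° A.
Step 7 — Complex power: S = V·I* = 7.88 + j0.05789 VA.
Step 8 — Real power: P = Re(S) = 7.88 W.
Step 9 — Reactive power: Q = Im(S) = 0.05789 VAR.
Step 10 — Apparent power: |S| = 7.88 VA.
Step 11 — Power factor: PF = P/|S| = 1 (lagging).

(a) P = 7.88 W  (b) Q = 0.05789 VAR  (c) S = 7.88 VA  (d) PF = 1 (lagging)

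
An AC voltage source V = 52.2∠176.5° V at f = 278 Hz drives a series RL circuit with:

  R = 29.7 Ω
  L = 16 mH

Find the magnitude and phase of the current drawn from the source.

Step 1 — Angular frequency: ω = 2π·f = 2π·278 = 1747 rad/s.
Step 2 — Component impedances:
  R: Z = R = 29.7 Ω
  L: Z = jωL = j·1747·0.016 = 0 + j27.95 Ω
Step 3 — Series combination: Z_total = R + L = 29.7 + j27.95 Ω = 40.78∠43.3° Ω.
Step 4 — Source phasor: V = 52.2∠176.5° V = -52.1 + j3.187 V.
Step 5 — Ohm's law: I = V / Z_total = (-52.1 + j3.187) / (29.7 + j27.95) = -0.8769 + j0.9324 A.
Step 6 — Convert to polar: |I| = 1.28 A, ∠I = 133.2°.

I = 1.28∠133.2° A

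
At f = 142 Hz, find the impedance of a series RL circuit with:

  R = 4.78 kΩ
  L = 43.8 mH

Step 1 — Angular frequency: ω = 2π·f = 2π·142 = 892.2 rad/s.
Step 2 — Component impedances:
  R: Z = R = 4780 Ω
  L: Z = jωL = j·892.2·0.0438 = 0 + j39.08 Ω
Step 3 — Series combination: Z_total = R + L = 4780 + j39.08 Ω = 4780∠0.5° Ω.

Z = 4780 + j39.08 Ω = 4780∠0.5° Ω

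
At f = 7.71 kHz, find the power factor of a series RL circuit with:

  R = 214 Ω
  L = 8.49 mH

Step 1 — Angular frequency: ω = 2π·f = 2π·7710 = 4.844e+04 rad/s.
Step 2 — Component impedances:
  R: Z = R = 214 Ω
  L: Z = jωL = j·4.844e+04·0.00849 = 0 + j411.3 Ω
Step 3 — Series combination: Z_total = R + L = 214 + j411.3 Ω = 463.6∠62.5° Ω.
Step 4 — Power factor: PF = cos(φ) = Re(Z)/|Z| = 214/463.6 = 0.4616.
Step 5 — Type: Im(Z) = 411.3 ⇒ lagging (phase φ = 62.5°).

PF = 0.4616 (lagging, φ = 62.5°)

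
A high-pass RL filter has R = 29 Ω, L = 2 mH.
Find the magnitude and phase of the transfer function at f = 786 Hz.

Step 1 — Angular frequency: ω = 2π·786 = 4939 rad/s.
Step 2 — Transfer function: H(jω) = jωL/(R + jωL).
Step 3 — Numerator jωL = j·9.877; denominator R + jωL = 29 + j9.877.
Step 4 — H = 0.1039 + j0.3052.
Step 5 — Magnitude: |H| = 0.3224 (-9.8 dB); phase: φ = 71.2°.

|H| = 0.3224 (-9.8 dB), φ = 71.2°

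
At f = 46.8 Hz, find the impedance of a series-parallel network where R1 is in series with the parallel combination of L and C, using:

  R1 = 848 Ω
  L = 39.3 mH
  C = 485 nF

Step 1 — Angular frequency: ω = 2π·f = 2π·46.8 = 294.1 rad/s.
Step 2 — Component impedances:
  R1: Z = R = 848 Ω
  L: Z = jωL = j·294.1·0.0393 = 0 + j11.56 Ω
  C: Z = 1/(jωC) = -j/(ω·C) = 0 - j7012 Ω
Step 3 — Parallel branch: L || C = 1/(1/L + 1/C) = 0 + j11.58 Ω.
Step 4 — Series with R1: Z_total = R1 + (L || C) = 848 + j11.58 Ω = 848.1∠0.8° Ω.

Z = 848 + j11.58 Ω = 848.1∠0.8° Ω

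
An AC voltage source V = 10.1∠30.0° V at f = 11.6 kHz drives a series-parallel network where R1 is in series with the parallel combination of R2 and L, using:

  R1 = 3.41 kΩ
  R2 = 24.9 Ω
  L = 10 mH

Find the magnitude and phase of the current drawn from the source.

Step 1 — Angular frequency: ω = 2π·f = 2π·1.16e+04 = 7.288e+04 rad/s.
Step 2 — Component impedances:
  R1: Z = R = 3410 Ω
  R2: Z = R = 24.9 Ω
  L: Z = jωL = j·7.288e+04·0.01 = 0 + j728.8 Ω
Step 3 — Parallel branch: R2 || L = 1/(1/R2 + 1/L) = 24.87 + j0.8497 Ω.
Step 4 — Series with R1: Z_total = R1 + (R2 || L) = 3435 + j0.8497 Ω = 3435∠0.0° Ω.
Step 5 — Source phasor: V = 10.1∠30.0° V = 8.747 + j5.05 V.
Step 6 — Ohm's law: I = V / Z_total = (8.747 + j5.05) / (3435 + j0.8497) = 0.002547 + j0.00147 A.
Step 7 — Convert to polar: |I| = 0.00294 A, ∠I = 30.0°.

I = 0.00294∠30.0° A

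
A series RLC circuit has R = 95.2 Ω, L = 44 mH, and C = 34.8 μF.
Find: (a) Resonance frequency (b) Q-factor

Step 1 — Resonance condition Im(Z)=0 gives ω₀ = 1/√(LC).
Step 2 — ω₀ = 1/√(0.044·3.48e-05) = 808.1 rad/s.
Step 3 — f₀ = ω₀/(2π) = 128.6 Hz.
Step 4 — Series Q: Q = ω₀L/R = 808.1·0.044/95.2 = 0.3735.

(a) f₀ = 128.6 Hz  (b) Q = 0.3735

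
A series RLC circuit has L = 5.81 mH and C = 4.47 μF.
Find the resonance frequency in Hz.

Step 1 — Resonance condition Im(Z)=0 gives ω₀ = 1/√(LC).
Step 2 — ω₀ = 1/√(0.00581·4.47e-06) = 6205 rad/s.
Step 3 — f₀ = ω₀/(2π) = 987.6 Hz.

f₀ = 987.6 Hz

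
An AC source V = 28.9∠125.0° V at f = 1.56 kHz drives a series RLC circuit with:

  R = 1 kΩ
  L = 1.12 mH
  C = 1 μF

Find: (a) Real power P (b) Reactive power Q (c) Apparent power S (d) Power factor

Step 1 — Angular frequency: ω = 2π·f = 2π·1560 = 9802 rad/s.
Step 2 — Component impedances:
  R: Z = R = 1000 Ω
  L: Z = jωL = j·9802·0.00112 = 0 + j10.98 Ω
  C: Z = 1/(jωC) = -j/(ω·C) = 0 - j102 Ω
Step 3 — Series combination: Z_total = R + L + C = 1000 - j91.04 Ω = 1004∠-5.2° Ω.
Step 4 — Source phasor: V = 28.9∠125.0° V = -16.58 + j23.67 V.
Step 5 — Current: I = V / Z = -0.01858 + j0.02198 A = 0.02878∠130.2° A.
Step 6 — Complex power: S = V·I* = 0.8283 - j0.07542 VA.
Step 7 — Real power: P = Re(S) = 0.8283 W.
Step 8 — Reactive power: Q = Im(S) = -0.07542 VAR.
Step 9 — Apparent power: |S| = 0.8318 VA.
Step 10 — Power factor: PF = P/|S| = 0.9959 (leading).

(a) P = 0.8283 W  (b) Q = -0.07542 VAR  (c) S = 0.8318 VA  (d) PF = 0.9959 (leading)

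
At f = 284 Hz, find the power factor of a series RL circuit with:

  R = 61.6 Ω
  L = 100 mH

Step 1 — Angular frequency: ω = 2π·f = 2π·284 = 1784 rad/s.
Step 2 — Component impedances:
  R: Z = R = 61.6 Ω
  L: Z = jωL = j·1784·0.1 = 0 + j178.4 Ω
Step 3 — Series combination: Z_total = R + L = 61.6 + j178.4 Ω = 188.8∠71.0° Ω.
Step 4 — Power factor: PF = cos(φ) = Re(Z)/|Z| = 61.6/188.8 = 0.3263.
Step 5 — Type: Im(Z) = 178.4 ⇒ lagging (phase φ = 71.0°).

PF = 0.3263 (lagging, φ = 71.0°)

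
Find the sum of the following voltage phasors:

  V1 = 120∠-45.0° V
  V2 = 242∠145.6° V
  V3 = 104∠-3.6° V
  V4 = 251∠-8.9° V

Step 1 — Convert each phasor to rectangular form:
  V1 = 120·(cos(-45.0°) + j·sin(-45.0°)) = 84.85 - j84.85 V
  V2 = 242·(cos(145.6°) + j·sin(145.6°)) = -199.7 + j136.7 V
  V3 = 104·(cos(-3.6°) + j·sin(-3.6°)) = 103.8 - j6.53 V
  V4 = 251·(cos(-8.9°) + j·sin(-8.9°)) = 248 - j38.83 V
Step 2 — Sum components: V_total = 236.9 + j6.507 V.
Step 3 — Convert to polar: |V_total| = 237 V, ∠V_total = 1.6°.

V_total = 237∠1.6° V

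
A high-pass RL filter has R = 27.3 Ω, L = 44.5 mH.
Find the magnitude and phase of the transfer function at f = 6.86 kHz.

Step 1 — Angular frequency: ω = 2π·6860 = 4.31e+04 rad/s.
Step 2 — Transfer function: H(jω) = jωL/(R + jωL).
Step 3 — Numerator jωL = j·1918; denominator R + jωL = 27.3 + j1918.
Step 4 — H = 0.9998 + j0.01423.
Step 5 — Magnitude: |H| = 0.9999 (-0.0 dB); phase: φ = 0.8°.

|H| = 0.9999 (-0.0 dB), φ = 0.8°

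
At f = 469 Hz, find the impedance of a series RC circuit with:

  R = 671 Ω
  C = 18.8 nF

Step 1 — Angular frequency: ω = 2π·f = 2π·469 = 2947 rad/s.
Step 2 — Component impedances:
  R: Z = R = 671 Ω
  C: Z = 1/(jωC) = -j/(ω·C) = 0 - j1.805e+04 Ω
Step 3 — Series combination: Z_total = R + C = 671 - j1.805e+04 Ω = 1.806e+04∠-87.9° Ω.

Z = 671 - j1.805e+04 Ω = 1.806e+04∠-87.9° Ω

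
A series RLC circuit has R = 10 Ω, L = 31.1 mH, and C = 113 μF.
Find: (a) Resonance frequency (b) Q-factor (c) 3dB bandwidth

Step 1 — Resonance: ω₀ = 1/√(LC) = 1/√(0.0311·0.000113) = 533.4 rad/s.
Step 2 — f₀ = ω₀/(2π) = 84.9 Hz.
Step 3 — Series Q: Q = ω₀L/R = 533.4·0.0311/10 = 1.659.
Step 4 — Bandwidth: Δω = ω₀/Q = 321.5 rad/s; BW = Δω/(2π) = 51.18 Hz.

(a) f₀ = 84.9 Hz  (b) Q = 1.659  (c) BW = 51.18 Hz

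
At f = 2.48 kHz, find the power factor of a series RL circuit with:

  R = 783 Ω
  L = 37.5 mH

Step 1 — Angular frequency: ω = 2π·f = 2π·2480 = 1.558e+04 rad/s.
Step 2 — Component impedances:
  R: Z = R = 783 Ω
  L: Z = jωL = j·1.558e+04·0.0375 = 0 + j584.3 Ω
Step 3 — Series combination: Z_total = R + L = 783 + j584.3 Ω = 977∠36.7° Ω.
Step 4 — Power factor: PF = cos(φ) = Re(Z)/|Z| = 783/977 = 0.8014.
Step 5 — Type: Im(Z) = 584.3 ⇒ lagging (phase φ = 36.7°).

PF = 0.8014 (lagging, φ = 36.7°)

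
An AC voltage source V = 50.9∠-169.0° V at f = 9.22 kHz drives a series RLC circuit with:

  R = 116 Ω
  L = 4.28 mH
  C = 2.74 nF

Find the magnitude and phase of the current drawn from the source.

Step 1 — Angular frequency: ω = 2π·f = 2π·9220 = 5.793e+04 rad/s.
Step 2 — Component impedances:
  R: Z = R = 116 Ω
  L: Z = jωL = j·5.793e+04·0.00428 = 0 + j247.9 Ω
  C: Z = 1/(jωC) = -j/(ω·C) = 0 - j6300 Ω
Step 3 — Series combination: Z_total = R + L + C = 116 - j6052 Ω = 6053∠-88.9° Ω.
Step 4 — Source phasor: V = 50.9∠-169.0° V = -49.96 - j9.712 V.
Step 5 — Ohm's law: I = V / Z_total = (-49.96 - j9.712) / (116 - j6052) = 0.001446 - j0.008284 A.
Step 6 — Convert to polar: |I| = 0.008409 A, ∠I = -80.1°.

I = 0.008409∠-80.1° A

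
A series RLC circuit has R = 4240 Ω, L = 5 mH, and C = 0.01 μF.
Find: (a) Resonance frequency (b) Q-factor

Step 1 — Resonance condition Im(Z)=0 gives ω₀ = 1/√(LC).
Step 2 — ω₀ = 1/√(0.005·1e-08) = 1.414e+05 rad/s.
Step 3 — f₀ = ω₀/(2π) = 2.251e+04 Hz.
Step 4 — Series Q: Q = ω₀L/R = 1.414e+05·0.005/4240 = 0.1668.

(a) f₀ = 2.251e+04 Hz  (b) Q = 0.1668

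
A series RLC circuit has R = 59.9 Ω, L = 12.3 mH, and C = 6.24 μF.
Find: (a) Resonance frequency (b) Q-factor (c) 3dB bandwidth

Step 1 — Resonance: ω₀ = 1/√(LC) = 1/√(0.0123·6.24e-06) = 3610 rad/s.
Step 2 — f₀ = ω₀/(2π) = 574.5 Hz.
Step 3 — Series Q: Q = ω₀L/R = 3610·0.0123/59.9 = 0.7412.
Step 4 — Bandwidth: Δω = ω₀/Q = 4870 rad/s; BW = Δω/(2π) = 775.1 Hz.

(a) f₀ = 574.5 Hz  (b) Q = 0.7412  (c) BW = 775.1 Hz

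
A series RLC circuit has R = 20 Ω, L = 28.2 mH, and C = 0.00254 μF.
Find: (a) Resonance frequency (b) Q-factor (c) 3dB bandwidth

Step 1 — Resonance condition Im(Z)=0 gives ω₀ = 1/√(LC).
Step 2 — ω₀ = 1/√(0.0282·2.54e-09) = 1.182e+05 rad/s.
Step 3 — f₀ = ω₀/(2π) = 1.881e+04 Hz.
Step 4 — Series Q: Q = ω₀L/R = 1.182e+05·0.0282/20 = 166.6.
Step 5 — 3dB bandwidth: Δω = ω₀/Q = 709.2 rad/s; BW = Δω/(2π) = 112.9 Hz.

(a) f₀ = 1.881e+04 Hz  (b) Q = 166.6  (c) BW = 112.9 Hz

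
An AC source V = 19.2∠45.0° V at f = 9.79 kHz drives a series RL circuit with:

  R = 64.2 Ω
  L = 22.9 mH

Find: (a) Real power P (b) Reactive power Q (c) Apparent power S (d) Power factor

Step 1 — Angular frequency: ω = 2π·f = 2π·9790 = 6.151e+04 rad/s.
Step 2 — Component impedances:
  R: Z = R = 64.2 Ω
  L: Z = jωL = j·6.151e+04·0.0229 = 0 + j1409 Ω
Step 3 — Series combination: Z_total = R + L = 64.2 + j1409 Ω = 1410∠87.4° Ω.
Step 4 — Source phasor: V = 19.2∠45.0° V = 13.58 + j13.58 V.
Step 5 — Current: I = V / Z = 0.01006 - j0.00918 A = 0.01362∠-42.4° A.
Step 6 — Complex power: S = V·I* = 0.0119 + j0.2612 VA.
Step 7 — Real power: P = Re(S) = 0.0119 W.
Step 8 — Reactive power: Q = Im(S) = 0.2612 VAR.
Step 9 — Apparent power: |S| = 0.2614 VA.
Step 10 — Power factor: PF = P/|S| = 0.04553 (lagging).

(a) P = 0.0119 W  (b) Q = 0.2612 VAR  (c) S = 0.2614 VA  (d) PF = 0.04553 (lagging)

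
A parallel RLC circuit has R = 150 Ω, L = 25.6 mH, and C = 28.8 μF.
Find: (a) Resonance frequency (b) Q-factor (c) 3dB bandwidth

Step 1 — Resonance: ω₀ = 1/√(LC) = 1/√(0.0256·2.88e-05) = 1165 rad/s.
Step 2 — f₀ = ω₀/(2π) = 185.4 Hz.
Step 3 — Parallel Q: Q = R/(ω₀L) = 150/(1165·0.0256) = 5.031.
Step 4 — Bandwidth: Δω = ω₀/Q = 231.5 rad/s; BW = Δω/(2π) = 36.84 Hz.

(a) f₀ = 185.4 Hz  (b) Q = 5.031  (c) BW = 36.84 Hz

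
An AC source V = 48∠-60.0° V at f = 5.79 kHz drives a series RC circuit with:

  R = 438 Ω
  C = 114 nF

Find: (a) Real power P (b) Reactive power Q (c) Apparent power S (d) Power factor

Step 1 — Angular frequency: ω = 2π·f = 2π·5790 = 3.638e+04 rad/s.
Step 2 — Component impedances:
  R: Z = R = 438 Ω
  C: Z = 1/(jωC) = -j/(ω·C) = 0 - j241.1 Ω
Step 3 — Series combination: Z_total = R + C = 438 - j241.1 Ω = 500∠-28.8° Ω.
Step 4 — Source phasor: V = 48∠-60.0° V = 24 - j41.57 V.
Step 5 — Current: I = V / Z = 0.08215 - j0.04968 A = 0.096∠-31.2° A.
Step 6 — Complex power: S = V·I* = 4.037 - j2.222 VA.
Step 7 — Real power: P = Re(S) = 4.037 W.
Step 8 — Reactive power: Q = Im(S) = -2.222 VAR.
Step 9 — Apparent power: |S| = 4.608 VA.
Step 10 — Power factor: PF = P/|S| = 0.876 (leading).

(a) P = 4.037 W  (b) Q = -2.222 VAR  (c) S = 4.608 VA  (d) PF = 0.876 (leading)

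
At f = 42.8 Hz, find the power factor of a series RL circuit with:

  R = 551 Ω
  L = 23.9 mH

Step 1 — Angular frequency: ω = 2π·f = 2π·42.8 = 268.9 rad/s.
Step 2 — Component impedances:
  R: Z = R = 551 Ω
  L: Z = jωL = j·268.9·0.0239 = 0 + j6.427 Ω
Step 3 — Series combination: Z_total = R + L = 551 + j6.427 Ω = 551∠0.7° Ω.
Step 4 — Power factor: PF = cos(φ) = Re(Z)/|Z| = 551/551.04 = 0.9999.
Step 5 — Type: Im(Z) = 6.427 ⇒ lagging (phase φ = 0.7°).

PF = 0.9999 (lagging, φ = 0.7°)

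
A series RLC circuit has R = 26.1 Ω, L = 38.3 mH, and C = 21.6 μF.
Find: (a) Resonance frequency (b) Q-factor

Step 1 — Resonance condition Im(Z)=0 gives ω₀ = 1/√(LC).
Step 2 — ω₀ = 1/√(0.0383·2.16e-05) = 1099 rad/s.
Step 3 — f₀ = ω₀/(2π) = 175 Hz.
Step 4 — Series Q: Q = ω₀L/R = 1099·0.0383/26.1 = 1.613.

(a) f₀ = 175 Hz  (b) Q = 1.613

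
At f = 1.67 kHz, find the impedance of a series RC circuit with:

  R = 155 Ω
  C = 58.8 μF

Step 1 — Angular frequency: ω = 2π·f = 2π·1670 = 1.049e+04 rad/s.
Step 2 — Component impedances:
  R: Z = R = 155 Ω
  C: Z = 1/(jωC) = -j/(ω·C) = 0 - j1.621 Ω
Step 3 — Series combination: Z_total = R + C = 155 - j1.621 Ω = 155∠-0.6° Ω.

Z = 155 - j1.621 Ω = 155∠-0.6° Ω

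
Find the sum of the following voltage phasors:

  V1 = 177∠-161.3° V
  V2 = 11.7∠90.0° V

Step 1 — Convert each phasor to rectangular form:
  V1 = 177·(cos(-161.3°) + j·sin(-161.3°)) = -167.7 - j56.75 V
  V2 = 11.7·(cos(90.0°) + j·sin(90.0°)) = 0 + j11.7 V
Step 2 — Sum components: V_total = -167.7 - j45.05 V.
Step 3 — Convert to polar: |V_total| = 173.6 V, ∠V_total = -165.0°.

V_total = 173.6∠-165.0° V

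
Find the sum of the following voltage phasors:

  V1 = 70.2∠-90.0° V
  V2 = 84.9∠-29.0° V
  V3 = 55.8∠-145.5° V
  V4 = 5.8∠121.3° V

Step 1 — Convert each phasor to rectangular form:
  V1 = 70.2·(cos(-90.0°) + j·sin(-90.0°)) = 0 - j70.2 V
  V2 = 84.9·(cos(-29.0°) + j·sin(-29.0°)) = 74.26 - j41.16 V
  V3 = 55.8·(cos(-145.5°) + j·sin(-145.5°)) = -45.99 - j31.61 V
  V4 = 5.8·(cos(121.3°) + j·sin(121.3°)) = -3.013 + j4.956 V
Step 2 — Sum components: V_total = 25.26 - j138 V.
Step 3 — Convert to polar: |V_total| = 140.3 V, ∠V_total = -79.6°.

V_total = 140.3∠-79.6° V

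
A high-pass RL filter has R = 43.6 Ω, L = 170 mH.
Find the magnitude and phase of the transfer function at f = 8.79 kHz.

Step 1 — Angular frequency: ω = 2π·8790 = 5.523e+04 rad/s.
Step 2 — Transfer function: H(jω) = jωL/(R + jωL).
Step 3 — Numerator jωL = j·9389; denominator R + jωL = 43.6 + j9389.
Step 4 — H = 1 + j0.004644.
Step 5 — Magnitude: |H| = 1 (-0.0 dB); phase: φ = 0.3°.

|H| = 1 (-0.0 dB), φ = 0.3°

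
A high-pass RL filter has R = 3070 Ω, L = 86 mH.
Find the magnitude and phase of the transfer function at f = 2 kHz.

Step 1 — Angular frequency: ω = 2π·2000 = 1.257e+04 rad/s.
Step 2 — Transfer function: H(jω) = jωL/(R + jωL).
Step 3 — Numerator jωL = j·1081; denominator R + jωL = 3070 + j1081.
Step 4 — H = 0.1103 + j0.3132.
Step 5 — Magnitude: |H| = 0.332 (-9.6 dB); phase: φ = 70.6°.

|H| = 0.332 (-9.6 dB), φ = 70.6°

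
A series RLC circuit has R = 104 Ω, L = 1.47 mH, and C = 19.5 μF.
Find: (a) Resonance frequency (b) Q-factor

Step 1 — Resonance condition Im(Z)=0 gives ω₀ = 1/√(LC).
Step 2 — ω₀ = 1/√(0.00147·1.95e-05) = 5906 rad/s.
Step 3 — f₀ = ω₀/(2π) = 940 Hz.
Step 4 — Series Q: Q = ω₀L/R = 5906·0.00147/104 = 0.08348.

(a) f₀ = 940 Hz  (b) Q = 0.08348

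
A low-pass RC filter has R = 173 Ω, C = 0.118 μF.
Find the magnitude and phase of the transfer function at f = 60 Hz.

Step 1 — Angular frequency: ω = 2π·60 = 377 rad/s.
Step 2 — Transfer function: H(jω) = 1/(1 + jωRC).
Step 3 — Denominator: 1 + jωRC = 1 + j·377·173·1.18e-07 = 1 + j0.007696.
Step 4 — H = 0.9999 - j0.007695.
Step 5 — Magnitude: |H| = 1 (-0.0 dB); phase: φ = -0.4°.

|H| = 1 (-0.0 dB), φ = -0.4°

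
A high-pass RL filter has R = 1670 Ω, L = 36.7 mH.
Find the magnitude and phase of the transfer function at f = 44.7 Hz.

Step 1 — Angular frequency: ω = 2π·44.7 = 280.9 rad/s.
Step 2 — Transfer function: H(jω) = jωL/(R + jωL).
Step 3 — Numerator jωL = j·10.31; denominator R + jωL = 1670 + j10.31.
Step 4 — H = 3.809e-05 + j0.006172.
Step 5 — Magnitude: |H| = 0.006172 (-44.2 dB); phase: φ = 89.6°.

|H| = 0.006172 (-44.2 dB), φ = 89.6°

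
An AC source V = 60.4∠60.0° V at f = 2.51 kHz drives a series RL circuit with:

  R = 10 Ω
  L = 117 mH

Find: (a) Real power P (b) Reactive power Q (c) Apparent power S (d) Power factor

Step 1 — Angular frequency: ω = 2π·f = 2π·2510 = 1.577e+04 rad/s.
Step 2 — Component impedances:
  R: Z = R = 10 Ω
  L: Z = jωL = j·1.577e+04·0.117 = 0 + j1845 Ω
Step 3 — Series combination: Z_total = R + L = 10 + j1845 Ω = 1845∠89.7° Ω.
Step 4 — Source phasor: V = 60.4∠60.0° V = 30.2 + j52.31 V.
Step 5 — Current: I = V / Z = 0.02844 - j0.01621 A = 0.03273∠-29.7° A.
Step 6 — Complex power: S = V·I* = 0.01071 + j1.977 VA.
Step 7 — Real power: P = Re(S) = 0.01071 W.
Step 8 — Reactive power: Q = Im(S) = 1.977 VAR.
Step 9 — Apparent power: |S| = 1.977 VA.
Step 10 — Power factor: PF = P/|S| = 0.005419 (lagging).

(a) P = 0.01071 W  (b) Q = 1.977 VAR  (c) S = 1.977 VA  (d) PF = 0.005419 (lagging)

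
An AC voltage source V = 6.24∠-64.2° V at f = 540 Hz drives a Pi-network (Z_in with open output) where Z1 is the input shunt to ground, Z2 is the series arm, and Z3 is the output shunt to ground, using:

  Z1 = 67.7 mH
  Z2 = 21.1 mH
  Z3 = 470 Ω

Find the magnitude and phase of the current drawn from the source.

Step 1 — Angular frequency: ω = 2π·f = 2π·540 = 3393 rad/s.
Step 2 — Component impedances:
  Z1: Z = jωL = j·3393·0.0677 = 0 + j229.7 Ω
  Z2: Z = jωL = j·3393·0.0211 = 0 + j71.59 Ω
  Z3: Z = R = 470 Ω
Step 3 — With open output, the series arm Z2 and the output shunt Z3 appear in series to ground: Z2 + Z3 = 470 + j71.59 Ω.
Step 4 — Parallel with input shunt Z1: Z_in = Z1 || (Z2 + Z3) = 79.56 + j178.7 Ω = 195.6∠66.0° Ω.
Step 5 — Source phasor: V = 6.24∠-64.2° V = 2.716 - j5.618 V.
Step 6 — Ohm's law: I = V / Z_total = (2.716 - j5.618) / (79.56 + j178.7) = -0.02059 - j0.02437 A.
Step 7 — Convert to polar: |I| = 0.0319 A, ∠I = -130.2°.

I = 0.0319∠-130.2° A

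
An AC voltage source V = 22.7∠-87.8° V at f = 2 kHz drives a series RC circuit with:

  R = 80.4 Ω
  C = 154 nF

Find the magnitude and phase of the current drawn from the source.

Step 1 — Angular frequency: ω = 2π·f = 2π·2000 = 1.257e+04 rad/s.
Step 2 — Component impedances:
  R: Z = R = 80.4 Ω
  C: Z = 1/(jωC) = -j/(ω·C) = 0 - j516.7 Ω
Step 3 — Series combination: Z_total = R + C = 80.4 - j516.7 Ω = 523∠-81.2° Ω.
Step 4 — Source phasor: V = 22.7∠-87.8° V = 0.8714 - j22.68 V.
Step 5 — Ohm's law: I = V / Z_total = (0.8714 - j22.68) / (80.4 - j516.7) = 0.04312 - j0.005022 A.
Step 6 — Convert to polar: |I| = 0.04341 A, ∠I = -6.6°.

I = 0.04341∠-6.6° A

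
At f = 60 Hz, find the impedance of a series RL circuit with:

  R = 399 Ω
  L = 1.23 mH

Step 1 — Angular frequency: ω = 2π·f = 2π·60 = 377 rad/s.
Step 2 — Component impedances:
  R: Z = R = 399 Ω
  L: Z = jωL = j·377·0.00123 = 0 + j0.4637 Ω
Step 3 — Series combination: Z_total = R + L = 399 + j0.4637 Ω = 399∠0.1° Ω.

Z = 399 + j0.4637 Ω = 399∠0.1° Ω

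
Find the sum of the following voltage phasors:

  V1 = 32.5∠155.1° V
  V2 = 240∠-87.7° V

Step 1 — Convert each phasor to rectangular form:
  V1 = 32.5·(cos(155.1°) + j·sin(155.1°)) = -29.48 + j13.68 V
  V2 = 240·(cos(-87.7°) + j·sin(-87.7°)) = 9.632 - j239.8 V
Step 2 — Sum components: V_total = -19.85 - j226.1 V.
Step 3 — Convert to polar: |V_total| = 227 V, ∠V_total = -95.0°.

V_total = 227∠-95.0° V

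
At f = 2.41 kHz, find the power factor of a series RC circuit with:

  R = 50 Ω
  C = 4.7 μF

Step 1 — Angular frequency: ω = 2π·f = 2π·2410 = 1.514e+04 rad/s.
Step 2 — Component impedances:
  R: Z = R = 50 Ω
  C: Z = 1/(jωC) = -j/(ω·C) = 0 - j14.05 Ω
Step 3 — Series combination: Z_total = R + C = 50 - j14.05 Ω = 51.94∠-15.7° Ω.
Step 4 — Power factor: PF = cos(φ) = Re(Z)/|Z| = 50/51.937 = 0.9627.
Step 5 — Type: Im(Z) = -14.05 ⇒ leading (phase φ = -15.7°).

PF = 0.9627 (leading, φ = -15.7°)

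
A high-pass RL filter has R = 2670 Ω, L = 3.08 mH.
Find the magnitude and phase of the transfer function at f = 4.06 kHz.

Step 1 — Angular frequency: ω = 2π·4060 = 2.551e+04 rad/s.
Step 2 — Transfer function: H(jω) = jωL/(R + jωL).
Step 3 — Numerator jωL = j·78.57; denominator R + jωL = 2670 + j78.57.
Step 4 — H = 0.0008652 + j0.0294.
Step 5 — Magnitude: |H| = 0.02941 (-30.6 dB); phase: φ = 88.3°.

|H| = 0.02941 (-30.6 dB), φ = 88.3°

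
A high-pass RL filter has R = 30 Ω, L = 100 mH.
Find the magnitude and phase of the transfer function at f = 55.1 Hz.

Step 1 — Angular frequency: ω = 2π·55.1 = 346.2 rad/s.
Step 2 — Transfer function: H(jω) = jωL/(R + jωL).
Step 3 — Numerator jωL = j·34.62; denominator R + jωL = 30 + j34.62.
Step 4 — H = 0.5711 + j0.4949.
Step 5 — Magnitude: |H| = 0.7557 (-2.4 dB); phase: φ = 40.9°.

|H| = 0.7557 (-2.4 dB), φ = 40.9°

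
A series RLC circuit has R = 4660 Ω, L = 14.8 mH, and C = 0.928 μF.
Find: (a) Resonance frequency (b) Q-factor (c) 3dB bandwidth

Step 1 — Resonance condition Im(Z)=0 gives ω₀ = 1/√(LC).
Step 2 — ω₀ = 1/√(0.0148·9.28e-07) = 8533 rad/s.
Step 3 — f₀ = ω₀/(2π) = 1358 Hz.
Step 4 — Series Q: Q = ω₀L/R = 8533·0.0148/4660 = 0.0271.
Step 5 — 3dB bandwidth: Δω = ω₀/Q = 3.149e+05 rad/s; BW = Δω/(2π) = 5.011e+04 Hz.

(a) f₀ = 1358 Hz  (b) Q = 0.0271  (c) BW = 5.011e+04 Hz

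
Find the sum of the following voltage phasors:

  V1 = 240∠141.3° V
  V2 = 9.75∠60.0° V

Step 1 — Convert each phasor to rectangular form:
  V1 = 240·(cos(141.3°) + j·sin(141.3°)) = -187.3 + j150.1 V
  V2 = 9.75·(cos(60.0°) + j·sin(60.0°)) = 4.875 + j8.444 V
Step 2 — Sum components: V_total = -182.4 + j158.5 V.
Step 3 — Convert to polar: |V_total| = 241.7 V, ∠V_total = 139.0°.

V_total = 241.7∠139.0° V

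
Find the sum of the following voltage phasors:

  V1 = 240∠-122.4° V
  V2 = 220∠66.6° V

Step 1 — Convert each phasor to rectangular form:
  V1 = 240·(cos(-122.4°) + j·sin(-122.4°)) = -128.6 - j202.6 V
  V2 = 220·(cos(66.6°) + j·sin(66.6°)) = 87.37 + j201.9 V
Step 2 — Sum components: V_total = -41.23 - j0.7327 V.
Step 3 — Convert to polar: |V_total| = 41.23 V, ∠V_total = -179.0°.

V_total = 41.23∠-179.0° V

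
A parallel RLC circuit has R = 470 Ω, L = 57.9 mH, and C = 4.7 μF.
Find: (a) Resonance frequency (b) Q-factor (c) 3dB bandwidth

Step 1 — Resonance: ω₀ = 1/√(LC) = 1/√(0.0579·4.7e-06) = 1917 rad/s.
Step 2 — f₀ = ω₀/(2π) = 305.1 Hz.
Step 3 — Parallel Q: Q = R/(ω₀L) = 470/(1917·0.0579) = 4.235.
Step 4 — Bandwidth: Δω = ω₀/Q = 452.7 rad/s; BW = Δω/(2π) = 72.05 Hz.

(a) f₀ = 305.1 Hz  (b) Q = 4.235  (c) BW = 72.05 Hz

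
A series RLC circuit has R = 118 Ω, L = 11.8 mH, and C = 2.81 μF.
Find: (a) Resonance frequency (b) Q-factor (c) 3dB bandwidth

Step 1 — Resonance: ω₀ = 1/√(LC) = 1/√(0.0118·2.81e-06) = 5492 rad/s.
Step 2 — f₀ = ω₀/(2π) = 874 Hz.
Step 3 — Series Q: Q = ω₀L/R = 5492·0.0118/118 = 0.5492.
Step 4 — Bandwidth: Δω = ω₀/Q = 1e+04 rad/s; BW = Δω/(2π) = 1592 Hz.

(a) f₀ = 874 Hz  (b) Q = 0.5492  (c) BW = 1592 Hz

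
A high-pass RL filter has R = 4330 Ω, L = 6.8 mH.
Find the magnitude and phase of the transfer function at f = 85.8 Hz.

Step 1 — Angular frequency: ω = 2π·85.8 = 539.1 rad/s.
Step 2 — Transfer function: H(jω) = jωL/(R + jωL).
Step 3 — Numerator jωL = j·3.666; denominator R + jωL = 4330 + j3.666.
Step 4 — H = 7.168e-07 + j0.0008466.
Step 5 — Magnitude: |H| = 0.0008466 (-61.4 dB); phase: φ = 90.0°.

|H| = 0.0008466 (-61.4 dB), φ = 90.0°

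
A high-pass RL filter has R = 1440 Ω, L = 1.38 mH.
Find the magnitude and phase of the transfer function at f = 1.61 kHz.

Step 1 — Angular frequency: ω = 2π·1610 = 1.012e+04 rad/s.
Step 2 — Transfer function: H(jω) = jωL/(R + jωL).
Step 3 — Numerator jωL = j·13.96; denominator R + jωL = 1440 + j13.96.
Step 4 — H = 9.397e-05 + j0.009694.
Step 5 — Magnitude: |H| = 0.009694 (-40.3 dB); phase: φ = 89.4°.

|H| = 0.009694 (-40.3 dB), φ = 89.4°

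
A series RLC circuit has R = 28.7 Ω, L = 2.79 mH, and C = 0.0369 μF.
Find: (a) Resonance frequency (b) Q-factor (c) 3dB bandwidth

Step 1 — Resonance: ω₀ = 1/√(LC) = 1/√(0.00279·3.69e-08) = 9.856e+04 rad/s.
Step 2 — f₀ = ω₀/(2π) = 1.569e+04 Hz.
Step 3 — Series Q: Q = ω₀L/R = 9.856e+04·0.00279/28.7 = 9.581.
Step 4 — Bandwidth: Δω = ω₀/Q = 1.029e+04 rad/s; BW = Δω/(2π) = 1637 Hz.

(a) f₀ = 1.569e+04 Hz  (b) Q = 9.581  (c) BW = 1637 Hz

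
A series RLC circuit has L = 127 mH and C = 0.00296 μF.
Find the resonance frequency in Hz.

Step 1 — Resonance condition Im(Z)=0 gives ω₀ = 1/√(LC).
Step 2 — ω₀ = 1/√(0.127·2.96e-09) = 5.158e+04 rad/s.
Step 3 — f₀ = ω₀/(2π) = 8209 Hz.

f₀ = 8209 Hz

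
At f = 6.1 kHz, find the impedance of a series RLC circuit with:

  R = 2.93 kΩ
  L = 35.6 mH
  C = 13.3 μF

Step 1 — Angular frequency: ω = 2π·f = 2π·6100 = 3.833e+04 rad/s.
Step 2 — Component impedances:
  R: Z = R = 2930 Ω
  L: Z = jωL = j·3.833e+04·0.0356 = 0 + j1364 Ω
  C: Z = 1/(jωC) = -j/(ω·C) = 0 - j1.962 Ω
Step 3 — Series combination: Z_total = R + L + C = 2930 + j1362 Ω = 3231∠24.9° Ω.

Z = 2930 + j1362 Ω = 3231∠24.9° Ω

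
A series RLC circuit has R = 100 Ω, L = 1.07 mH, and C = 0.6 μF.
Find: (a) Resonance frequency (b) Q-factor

Step 1 — Resonance condition Im(Z)=0 gives ω₀ = 1/√(LC).
Step 2 — ω₀ = 1/√(0.00107·6e-07) = 3.947e+04 rad/s.
Step 3 — f₀ = ω₀/(2π) = 6281 Hz.
Step 4 — Series Q: Q = ω₀L/R = 3.947e+04·0.00107/100 = 0.4223.

(a) f₀ = 6281 Hz  (b) Q = 0.4223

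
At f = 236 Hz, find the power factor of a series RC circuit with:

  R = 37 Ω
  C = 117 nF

Step 1 — Angular frequency: ω = 2π·f = 2π·236 = 1483 rad/s.
Step 2 — Component impedances:
  R: Z = R = 37 Ω
  C: Z = 1/(jωC) = -j/(ω·C) = 0 - j5764 Ω
Step 3 — Series combination: Z_total = R + C = 37 - j5764 Ω = 5764∠-89.6° Ω.
Step 4 — Power factor: PF = cos(φ) = Re(Z)/|Z| = 37/5764 = 0.006419.
Step 5 — Type: Im(Z) = -5764 ⇒ leading (phase φ = -89.6°).

PF = 0.006419 (leading, φ = -89.6°)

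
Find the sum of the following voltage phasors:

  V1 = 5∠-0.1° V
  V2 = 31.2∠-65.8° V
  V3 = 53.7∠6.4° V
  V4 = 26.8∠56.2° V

Step 1 — Convert each phasor to rectangular form:
  V1 = 5·(cos(-0.1°) + j·sin(-0.1°)) = 5 - j0.008727 V
  V2 = 31.2·(cos(-65.8°) + j·sin(-65.8°)) = 12.79 - j28.46 V
  V3 = 53.7·(cos(6.4°) + j·sin(6.4°)) = 53.37 + j5.986 V
  V4 = 26.8·(cos(56.2°) + j·sin(56.2°)) = 14.91 + j22.27 V
Step 2 — Sum components: V_total = 86.06 - j0.2106 V.
Step 3 — Convert to polar: |V_total| = 86.06 V, ∠V_total = -0.1°.

V_total = 86.06∠-0.1° V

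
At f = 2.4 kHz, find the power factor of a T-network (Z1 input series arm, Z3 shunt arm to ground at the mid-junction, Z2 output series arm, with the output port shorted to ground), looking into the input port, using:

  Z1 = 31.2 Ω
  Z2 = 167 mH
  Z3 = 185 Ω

Step 1 — Angular frequency: ω = 2π·f = 2π·2400 = 1.508e+04 rad/s.
Step 2 — Component impedances:
  Z1: Z = R = 31.2 Ω
  Z2: Z = jωL = j·1.508e+04·0.167 = 0 + j2518 Ω
  Z3: Z = R = 185 Ω
Step 3 — With the output port shorted to ground, the output series arm Z2 runs from the junction to ground; the shunt arm Z3 also runs from the junction to ground. They appear in parallel: Z3 || Z2 = 184 + j13.52 Ω.
Step 4 — Series with input arm Z1: Z_in = Z1 + (Z3 || Z2) = 215.2 + j13.52 Ω = 215.6∠3.6° Ω.
Step 5 — Power factor: PF = cos(φ) = Re(Z)/|Z| = 215.207/215.631 = 0.998.
Step 6 — Type: Im(Z) = 13.52 ⇒ lagging (phase φ = 3.6°).

PF = 0.998 (lagging, φ = 3.6°)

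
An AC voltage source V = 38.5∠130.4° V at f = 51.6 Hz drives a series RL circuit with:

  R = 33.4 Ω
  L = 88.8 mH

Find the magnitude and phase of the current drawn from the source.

Step 1 — Angular frequency: ω = 2π·f = 2π·51.6 = 324.2 rad/s.
Step 2 — Component impedances:
  R: Z = R = 33.4 Ω
  L: Z = jωL = j·324.2·0.0888 = 0 + j28.79 Ω
Step 3 — Series combination: Z_total = R + L = 33.4 + j28.79 Ω = 44.1∠40.8° Ω.
Step 4 — Source phasor: V = 38.5∠130.4° V = -24.95 + j29.32 V.
Step 5 — Ohm's law: I = V / Z_total = (-24.95 + j29.32) / (33.4 + j28.79) = 0.005495 + j0.8731 A.
Step 6 — Convert to polar: |I| = 0.8731 A, ∠I = 89.6°.

I = 0.8731∠89.6° A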